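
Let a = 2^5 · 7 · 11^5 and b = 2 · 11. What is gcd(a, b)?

min exponent per shared prime: 2 · 11 = 22

22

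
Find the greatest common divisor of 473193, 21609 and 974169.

441

473193 = 3² · 7² · 29 · 37; 21609 = 3² · 7⁴; 974169 = 3² · 7² · 47²
gcd takes min exponent of each prime: 3² · 7² = 441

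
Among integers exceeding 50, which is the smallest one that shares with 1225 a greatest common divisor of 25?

75

Multiples of 25 above 50: 25·3, 25·4, … . Need the cofactor coprime to 1225/25 = 49.
Checking s = 3, 4, … the first with gcd(s, 49) = 1 is s = 3, giving 75.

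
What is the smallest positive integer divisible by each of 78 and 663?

gcd first: 663 = 8·78 + 39; 78 = 2·39 + 0 → gcd = 39
lcm = 78·663/gcd = 51714/39 = 1326

1326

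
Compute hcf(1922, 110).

1922 = 2 · 31²
110 = 2 · 5 · 11
Common: 2 = 2

2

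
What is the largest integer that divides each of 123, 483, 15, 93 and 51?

gcd(123, 483): 483 = 3·123 + 114; 123 = 1·114 + 9; 114 = 12·9 + 6; 9 = 1·6 + 3; 6 = 2·3 + 0 → 3
gcd(3, 15): 15 = 5·3 + 0 → 3
gcd(3, 93): 93 = 31·3 + 0 → 3
gcd(3, 51): 51 = 17·3 + 0 → 3

3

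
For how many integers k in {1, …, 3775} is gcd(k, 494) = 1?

1652

Prime factors of 494: 2, 13, 19. Count integers ≤ 3775 divisible by none of them.
By inclusion–exclusion: 3775 − ⌊3775/2⌋ − ⌊3775/13⌋ − ⌊3775/19⌋ + ⌊3775/26⌋ + ⌊3775/38⌋ + ⌊3775/247⌋ − ⌊3775/494⌋ = 1652.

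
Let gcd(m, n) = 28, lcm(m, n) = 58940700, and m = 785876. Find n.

Using mn = gcd(m,n)·lcm(m,n) = 28·58940700 = 1650339600, we get n = 1650339600/785876 = 2100.

2100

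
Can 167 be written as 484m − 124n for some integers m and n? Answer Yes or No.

No

By Bézout, 484m − 124n = 167 has integer solutions iff gcd(484, 124) | 167.
Euclid: 484 = 3·124 + 112; 124 = 1·112 + 12; 112 = 9·12 + 4; 12 = 3·4 + 0. gcd = 4; 167 mod 4 = 3. No.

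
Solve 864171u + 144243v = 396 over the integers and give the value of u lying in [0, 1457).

Reduce mod 144243: 864171u ≡ 396 (mod 144243). With g = gcd(864171, 144243) = 99 dividing 396, divide through: 8729u ≡ 4 (mod 1457).
Since gcd(8729, 1457) = 1, u ≡ 4·(8729)⁻¹ ≡ 448 (mod 1457). Smallest non-negative: 448.

448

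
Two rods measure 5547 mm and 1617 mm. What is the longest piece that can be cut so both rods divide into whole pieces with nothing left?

Euclid: 5547 = 3·1617 + 696; 1617 = 2·696 + 225; 696 = 3·225 + 21; 225 = 10·21 + 15; 21 = 1·15 + 6; 15 = 2·6 + 3; 6 = 2·3 + 0. Last nonzero remainder: 3.

3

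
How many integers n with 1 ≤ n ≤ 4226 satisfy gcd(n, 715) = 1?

2837

Prime factors of 715: 5, 11, 13. Count integers ≤ 4226 divisible by none of them.
By inclusion–exclusion: 4226 − ⌊4226/5⌋ − ⌊4226/11⌋ − ⌊4226/13⌋ + ⌊4226/55⌋ + ⌊4226/65⌋ + ⌊4226/143⌋ − ⌊4226/715⌋ = 2837.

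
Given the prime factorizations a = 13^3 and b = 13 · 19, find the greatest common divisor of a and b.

13

min exponent per shared prime: 13 = 13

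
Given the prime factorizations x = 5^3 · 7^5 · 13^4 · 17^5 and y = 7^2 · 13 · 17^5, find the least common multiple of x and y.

max exponent per prime: 5^3 · 7^5 · 13^4 · 17^5 = 85195808600504875

85195808600504875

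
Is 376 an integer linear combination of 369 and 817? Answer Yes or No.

Yes

By Bézout, 369m + 817n = 376 has integer solutions iff gcd(369, 817) | 376.
Euclid: 817 = 2·369 + 79; 369 = 4·79 + 53; 79 = 1·53 + 26; 53 = 2·26 + 1; 26 = 26·1 + 0. gcd = 1; 376 mod 1 = 0. Yes.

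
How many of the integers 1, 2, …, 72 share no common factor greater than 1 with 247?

247 = 13·19. Inclusion–exclusion on these primes:
72 − ⌊72/13⌋ − ⌊72/19⌋ + ⌊72/247⌋ = 64

64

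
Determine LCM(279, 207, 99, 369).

2894067

lcm(279, 207) = 279·207/gcd = 57753/9 = 6417
lcm(6417, 99) = 6417·99/gcd = 635283/9 = 70587
lcm(70587, 369) = 70587·369/gcd = 26046603/9 = 2894067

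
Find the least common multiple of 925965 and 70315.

925965 = 3³ · 5 · 19³; 70315 = 5 · 7³ · 41
max exponents: 3³ · 5 · 7³ · 19³ · 41 = 13021845795

13021845795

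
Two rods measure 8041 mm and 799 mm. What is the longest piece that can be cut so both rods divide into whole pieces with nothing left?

Euclid: 8041 = 10·799 + 51; 799 = 15·51 + 34; 51 = 1·34 + 17; 34 = 2·17 + 0. Last nonzero remainder: 17.

17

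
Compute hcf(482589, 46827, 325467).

387

482589 = 3² · 29 · 43²; 46827 = 3² · 11² · 43; 325467 = 3² · 29² · 43
gcd takes min exponent of each prime: 3² · 43 = 387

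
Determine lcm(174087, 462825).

8952423975

174087 = 3² · 23 · 29²; 462825 = 3² · 5² · 11² · 17
max exponents: 3² · 5² · 11² · 17 · 23 · 29² = 8952423975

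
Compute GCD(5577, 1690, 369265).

gcd(5577, 1690): 5577 = 3·1690 + 507; 1690 = 3·507 + 169; 507 = 3·169 + 0 → 169
gcd(169, 369265): 369265 = 2185·169 + 0 → 169

169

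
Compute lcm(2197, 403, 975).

5108025

lcm(2197, 403) = 2197·403/gcd = 885391/13 = 68107
lcm(68107, 975) = 68107·975/gcd = 66404325/13 = 5108025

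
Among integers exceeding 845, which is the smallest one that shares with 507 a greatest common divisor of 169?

1183

gcd(a, 507) = 169 forces 169 | a; write a = 169s. Then gcd(169s, 169·3) = 169·gcd(s, 3), so need gcd(s, 3) = 1.
169s > 845 gives s ≥ 6. The least s ≥ 6 coprime to 3 is 7, so a = 169·7 = 1183.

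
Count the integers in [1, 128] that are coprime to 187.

110

Prime factors of 187: 11, 17. Count integers ≤ 128 divisible by none of them.
By inclusion–exclusion: 128 − ⌊128/11⌋ − ⌊128/17⌋ + ⌊128/187⌋ = 110.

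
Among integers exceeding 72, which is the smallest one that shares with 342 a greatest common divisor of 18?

90

Multiples of 18 above 72: 18·5, 18·6, … . Need the cofactor coprime to 342/18 = 19.
Checking s = 5, 6, … the first with gcd(s, 19) = 1 is s = 5, giving 90.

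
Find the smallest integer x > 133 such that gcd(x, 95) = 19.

152

95 = 19·5. Any x with gcd(x, 95) = 19 is a multiple of 19, say 19s, with s coprime to 5.
Need s > 133/19, so s ≥ 8. First s ≥ 8 with gcd(s, 5) = 1 is s = 8. Thus x = 19·8 = 152.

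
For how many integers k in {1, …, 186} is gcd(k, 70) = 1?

70 = 2·5·7. Inclusion–exclusion on these primes:
186 − ⌊186/2⌋ − ⌊186/5⌋ − ⌊186/7⌋ + ⌊186/10⌋ + ⌊186/14⌋ + ⌊186/35⌋ − ⌊186/70⌋ = 64

64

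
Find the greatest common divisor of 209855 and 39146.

Euclid: 209855 = 5·39146 + 14125; 39146 = 2·14125 + 10896; 14125 = 1·10896 + 3229; 10896 = 3·3229 + 1209; 3229 = 2·1209 + 811; 1209 = 1·811 + 398; 811 = 2·398 + 15; 398 = 26·15 + 8; 15 = 1·8 + 7; 8 = 1·7 + 1; 7 = 7·1 + 0. Last nonzero remainder: 1.

1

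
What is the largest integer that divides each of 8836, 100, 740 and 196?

4

8836 = 2² · 47²; 100 = 2² · 5²; 740 = 2² · 5 · 37; 196 = 2² · 7²
gcd takes min exponent of each prime: 2² = 4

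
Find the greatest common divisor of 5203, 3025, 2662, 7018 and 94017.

121

5203 = 11² · 43; 3025 = 5² · 11²; 2662 = 2 · 11³; 7018 = 2 · 11² · 29; 94017 = 3 · 7 · 11² · 37
gcd takes min exponent of each prime: 11² = 121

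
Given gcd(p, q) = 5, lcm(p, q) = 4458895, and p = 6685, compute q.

Using pq = gcd(p,q)·lcm(p,q) = 5·4458895 = 22294475, we get q = 22294475/6685 = 3335.

3335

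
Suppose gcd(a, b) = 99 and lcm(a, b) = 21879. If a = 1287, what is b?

1683

Using ab = gcd(a,b)·lcm(a,b) = 99·21879 = 2166021, we get b = 2166021/1287 = 1683.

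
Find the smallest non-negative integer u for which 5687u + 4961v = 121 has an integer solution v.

7

gcd(5687, 4961) = 121 (Euclid: 5687 = 1·4961 + 726; 4961 = 6·726 + 605; 726 = 1·605 + 121; 605 = 5·121 + 0), and 121 | 121.
Extended Euclid: 5687·(7) + 4961·(-8) = 121. Scale by 1: u₀ = 7.
General solution u = u₀ + 41t; reducing mod 41 gives u = 7 (and v = -8).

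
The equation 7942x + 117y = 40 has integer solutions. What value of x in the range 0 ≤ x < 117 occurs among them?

64

Reduce mod 117: 7942x ≡ 40 (mod 117). With g = gcd(7942, 117) = 1 dividing 40, divide through: 7942x ≡ 40 (mod 117).
Since gcd(7942, 117) = 1, x ≡ 40·(7942)⁻¹ ≡ 64 (mod 117). Smallest non-negative: 64.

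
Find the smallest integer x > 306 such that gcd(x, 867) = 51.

867 = 51·17. Any x with gcd(x, 867) = 51 is a multiple of 51, say 51s, with s coprime to 17.
Need s > 306/51, so s ≥ 7. First s ≥ 7 with gcd(s, 17) = 1 is s = 7. Thus x = 51·7 = 357.

357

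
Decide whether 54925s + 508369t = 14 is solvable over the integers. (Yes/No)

By Bézout, 54925s + 508369t = 14 has integer solutions iff gcd(54925, 508369) | 14.
Euclid: 508369 = 9·54925 + 14044; 54925 = 3·14044 + 12793; 14044 = 1·12793 + 1251; 12793 = 10·1251 + 283; 1251 = 4·283 + 119; 283 = 2·119 + 45; 119 = 2·45 + 29; 45 = 1·29 + 16; 29 = 1·16 + 13; 16 = 1·13 + 3; 13 = 4·3 + 1; 3 = 3·1 + 0. gcd = 1; 14 mod 1 = 0. Yes.

Yes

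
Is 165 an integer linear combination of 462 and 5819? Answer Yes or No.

gcd(462, 5819): 5819 = 12·462 + 275; 462 = 1·275 + 187; 275 = 1·187 + 88; 187 = 2·88 + 11; 88 = 8·11 + 0 → 11
11 divides 165, so a solution exists.

Yes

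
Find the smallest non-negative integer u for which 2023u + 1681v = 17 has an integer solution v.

1568

Euclid: 2023 = 1·1681 + 342; 1681 = 4·342 + 313; 342 = 1·313 + 29; 313 = 10·29 + 23; 29 = 1·23 + 6; 23 = 3·6 + 5; 6 = 1·5 + 1; 5 = 5·1 + 0 → gcd = 1; 17 = 1·17.
Back-substitution yields 2023·(290) + 1681·(-349) = 1, so one solution is u = 290·17 = 4930, v = -349·17 = -5933.
Solutions in u differ by 1681/1 = 1681; the one in [0, 1681) is 4930 mod 1681 = 1568.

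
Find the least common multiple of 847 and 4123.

gcd first: 4123 = 4·847 + 735; 847 = 1·735 + 112; 735 = 6·112 + 63; 112 = 1·63 + 49; 63 = 1·49 + 14; 49 = 3·14 + 7; 14 = 2·7 + 0 → gcd = 7
lcm = 847·4123/gcd = 3492181/7 = 498883

498883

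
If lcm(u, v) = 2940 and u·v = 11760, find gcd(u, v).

gcd·lcm = product, so gcd = 11760/2940 = 4.

4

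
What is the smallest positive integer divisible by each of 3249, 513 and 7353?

419121

3249 = 3² · 19²; 513 = 3³ · 19; 7353 = 3² · 19 · 43
lcm takes max exponent of each prime: 3³ · 19² · 43 = 419121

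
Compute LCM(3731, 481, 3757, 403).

1236763073

lcm(3731, 481) = 3731·481/gcd = 1794611/13 = 138047
lcm(138047, 3757) = 138047·3757/gcd = 518642579/13 = 39895583
lcm(39895583, 403) = 39895583·403/gcd = 16077919949/13 = 1236763073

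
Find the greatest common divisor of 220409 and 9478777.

Euclid: 9478777 = 43·220409 + 1190; 220409 = 185·1190 + 259; 1190 = 4·259 + 154; 259 = 1·154 + 105; 154 = 1·105 + 49; 105 = 2·49 + 7; 49 = 7·7 + 0. Last nonzero remainder: 7.

7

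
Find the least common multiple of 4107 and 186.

4107 = 3 · 37²; 186 = 2 · 3 · 31
max exponents: 2 · 3 · 31 · 37² = 254634

254634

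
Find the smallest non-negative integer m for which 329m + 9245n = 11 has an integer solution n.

6154

gcd(329, 9245) = 1 (Euclid: 9245 = 28·329 + 33; 329 = 9·33 + 32; 33 = 1·32 + 1; 32 = 32·1 + 0), and 1 | 11.
Extended Euclid: 329·(-281) + 9245·(10) = 1. Scale by 11: m₀ = -3091.
General solution m = m₀ + 9245t; reducing mod 9245 gives m = 6154 (and n = -219).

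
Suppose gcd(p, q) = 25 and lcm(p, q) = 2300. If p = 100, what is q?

575

Using pq = gcd(p,q)·lcm(p,q) = 25·2300 = 57500, we get q = 57500/100 = 575.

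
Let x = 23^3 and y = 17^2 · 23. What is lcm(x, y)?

3516263

max exponent per prime: 17^2 · 23^3 = 3516263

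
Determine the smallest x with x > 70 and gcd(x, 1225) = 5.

Multiples of 5 above 70: 5·15, 5·16, … . Need the cofactor coprime to 1225/5 = 245.
Checking s = 15, 16, … the first with gcd(s, 245) = 1 is s = 16, giving 80.

80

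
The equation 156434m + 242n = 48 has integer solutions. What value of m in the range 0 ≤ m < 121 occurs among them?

93

Reduce mod 242: 156434m ≡ 48 (mod 242). With g = gcd(156434, 242) = 2 dividing 48, divide through: 78217m ≡ 24 (mod 121).
Since gcd(78217, 121) = 1, m ≡ 24·(78217)⁻¹ ≡ 93 (mod 121). Smallest non-negative: 93.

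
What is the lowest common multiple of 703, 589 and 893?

703 = 19 · 37; 589 = 19 · 31; 893 = 19 · 47
lcm takes max exponent of each prime: 19 · 31 · 37 · 47 = 1024271

1024271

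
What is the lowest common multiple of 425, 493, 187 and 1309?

lcm(425, 493) = 425·493/gcd = 209525/17 = 12325
lcm(12325, 187) = 12325·187/gcd = 2304775/17 = 135575
lcm(135575, 1309) = 135575·1309/gcd = 177467675/187 = 949025

949025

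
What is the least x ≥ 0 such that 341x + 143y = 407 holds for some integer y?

Reduce mod 143: 341x ≡ 407 (mod 143). With g = gcd(341, 143) = 11 dividing 407, divide through: 31x ≡ 37 (mod 13).
Since gcd(31, 13) = 1, x ≡ 37·(31)⁻¹ ≡ 10 (mod 13). Smallest non-negative: 10.

10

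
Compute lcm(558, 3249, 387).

lcm(558, 3249) = 558·3249/gcd = 1812942/9 = 201438
lcm(201438, 387) = 201438·387/gcd = 77956506/9 = 8661834

8661834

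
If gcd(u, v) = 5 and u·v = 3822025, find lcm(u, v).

Since gcd(u,v)·lcm(u,v) = uv, lcm = 3822025/5 = 764405.

764405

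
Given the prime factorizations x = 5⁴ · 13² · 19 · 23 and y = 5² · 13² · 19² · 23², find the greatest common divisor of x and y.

1846325

min exponent per shared prime: 5² · 13² · 19 · 23 = 1846325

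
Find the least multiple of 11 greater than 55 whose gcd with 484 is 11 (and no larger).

gcd(a, 484) = 11 forces 11 | a; write a = 11s. Then gcd(11s, 11·44) = 11·gcd(s, 44), so need gcd(s, 44) = 1.
11s > 55 gives s ≥ 6. The least s ≥ 6 coprime to 44 is 7, so a = 11·7 = 77.

77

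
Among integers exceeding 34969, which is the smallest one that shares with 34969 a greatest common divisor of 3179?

34969 = 3179·11. Any a with gcd(a, 34969) = 3179 is a multiple of 3179, say 3179s, with s coprime to 11.
Need s > 34969/3179, so s ≥ 12. First s ≥ 12 with gcd(s, 11) = 1 is s = 12. Thus a = 3179·12 = 38148.

38148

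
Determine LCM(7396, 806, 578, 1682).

724428932812

7396 = 2² · 43²; 806 = 2 · 13 · 31; 578 = 2 · 17²; 1682 = 2 · 29²
lcm takes max exponent of each prime: 2² · 13 · 17² · 29² · 31 · 43² = 724428932812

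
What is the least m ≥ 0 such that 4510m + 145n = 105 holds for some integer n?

7

Reduce mod 145: 4510m ≡ 105 (mod 145). With g = gcd(4510, 145) = 5 dividing 105, divide through: 902m ≡ 21 (mod 29).
Since gcd(902, 29) = 1, m ≡ 21·(902)⁻¹ ≡ 7 (mod 29). Smallest non-negative: 7.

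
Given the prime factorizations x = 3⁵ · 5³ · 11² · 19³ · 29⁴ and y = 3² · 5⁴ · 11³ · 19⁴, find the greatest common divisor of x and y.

min exponent per shared prime: 3² · 5³ · 11² · 19³ = 933681375

933681375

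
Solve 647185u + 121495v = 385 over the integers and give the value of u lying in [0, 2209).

205

Reduce mod 121495: 647185u ≡ 385 (mod 121495). With g = gcd(647185, 121495) = 55 dividing 385, divide through: 11767u ≡ 7 (mod 2209).
Since gcd(11767, 2209) = 1, u ≡ 7·(11767)⁻¹ ≡ 205 (mod 2209). Smallest non-negative: 205.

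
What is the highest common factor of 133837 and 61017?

11

Euclid: 133837 = 2·61017 + 11803; 61017 = 5·11803 + 2002; 11803 = 5·2002 + 1793; 2002 = 1·1793 + 209; 1793 = 8·209 + 121; 209 = 1·121 + 88; 121 = 1·88 + 33; 88 = 2·33 + 22; 33 = 1·22 + 11; 22 = 2·11 + 0. Last nonzero remainder: 11.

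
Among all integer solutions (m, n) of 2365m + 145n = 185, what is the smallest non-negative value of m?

17

gcd(2365, 145) = 5 (Euclid: 2365 = 16·145 + 45; 145 = 3·45 + 10; 45 = 4·10 + 5; 10 = 2·5 + 0), and 5 | 185.
Extended Euclid: 2365·(13) + 145·(-212) = 5. Scale by 37: m₀ = 481.
General solution m = m₀ + 29t; reducing mod 29 gives m = 17 (and n = -276).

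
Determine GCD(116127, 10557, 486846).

116127 = 3³ · 11 · 17 · 23; 10557 = 3³ · 17 · 23; 486846 = 2 · 3² · 17 · 37 · 43
gcd takes min exponent of each prime: 3² · 17 = 153

153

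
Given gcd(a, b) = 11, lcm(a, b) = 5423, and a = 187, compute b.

a·b = gcd·lcm = 11·5423 = 59653, so b = 59653/187 = 319.

319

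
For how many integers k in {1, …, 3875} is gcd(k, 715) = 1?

715 = 5·11·13. Inclusion–exclusion on these primes:
3875 − ⌊3875/5⌋ − ⌊3875/11⌋ − ⌊3875/13⌋ + ⌊3875/55⌋ + ⌊3875/65⌋ + ⌊3875/143⌋ − ⌊3875/715⌋ = 2601

2601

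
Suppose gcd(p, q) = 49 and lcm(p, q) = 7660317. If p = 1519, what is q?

247107

Using pq = gcd(p,q)·lcm(p,q) = 49·7660317 = 375355533, we get q = 375355533/1519 = 247107.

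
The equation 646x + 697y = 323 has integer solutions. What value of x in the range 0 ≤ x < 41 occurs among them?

21

gcd(646, 697) = 17 (Euclid: 697 = 1·646 + 51; 646 = 12·51 + 34; 51 = 1·34 + 17; 34 = 2·17 + 0), and 17 | 323.
Extended Euclid: 646·(-14) + 697·(13) = 17. Scale by 19: x₀ = -266.
General solution x = x₀ + 41t; reducing mod 41 gives x = 21 (and y = -19).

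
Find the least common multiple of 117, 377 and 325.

117 = 3² · 13; 377 = 13 · 29; 325 = 5² · 13
lcm takes max exponent of each prime: 3² · 5² · 13 · 29 = 84825

84825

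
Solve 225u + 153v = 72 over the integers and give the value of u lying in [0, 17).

gcd(225, 153) = 9 (Euclid: 225 = 1·153 + 72; 153 = 2·72 + 9; 72 = 8·9 + 0), and 9 | 72.
Extended Euclid: 225·(-2) + 153·(3) = 9. Scale by 8: u₀ = -16.
General solution u = u₀ + 17t; reducing mod 17 gives u = 1 (and v = -1).

1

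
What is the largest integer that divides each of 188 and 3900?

188 = 2² · 47
3900 = 2² · 3 · 5² · 13
Common: 2² = 4

4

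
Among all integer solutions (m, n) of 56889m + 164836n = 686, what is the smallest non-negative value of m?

594

gcd(56889, 164836) = 49 (Euclid: 164836 = 2·56889 + 51058; 56889 = 1·51058 + 5831; 51058 = 8·5831 + 4410; 5831 = 1·4410 + 1421; 4410 = 3·1421 + 147; 1421 = 9·147 + 98; 147 = 1·98 + 49; 98 = 2·49 + 0), and 49 | 686.
Extended Euclid: 56889·(-1159) + 164836·(400) = 49. Scale by 14: m₀ = -16226.
General solution m = m₀ + 3364t; reducing mod 3364 gives m = 594 (and n = -205).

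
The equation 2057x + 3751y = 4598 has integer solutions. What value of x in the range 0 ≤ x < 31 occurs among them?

gcd(2057, 3751) = 121 (Euclid: 3751 = 1·2057 + 1694; 2057 = 1·1694 + 363; 1694 = 4·363 + 242; 363 = 1·242 + 121; 242 = 2·121 + 0), and 121 | 4598.
Extended Euclid: 2057·(11) + 3751·(-6) = 121. Scale by 38: x₀ = 418.
General solution x = x₀ + 31t; reducing mod 31 gives x = 15 (and y = -7).

15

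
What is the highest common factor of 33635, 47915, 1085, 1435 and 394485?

33635 = 5 · 7 · 31²; 47915 = 5 · 7 · 37²; 1085 = 5 · 7 · 31; 1435 = 5 · 7 · 41; 394485 = 3 · 5 · 7 · 13 · 17²
gcd takes min exponent of each prime: 5 · 7 = 35

35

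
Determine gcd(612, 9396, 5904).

36

gcd(612, 9396): 9396 = 15·612 + 216; 612 = 2·216 + 180; 216 = 1·180 + 36; 180 = 5·36 + 0 → 36
gcd(36, 5904): 5904 = 164·36 + 0 → 36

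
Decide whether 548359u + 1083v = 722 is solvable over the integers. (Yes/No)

Yes

gcd(548359, 1083): 548359 = 506·1083 + 361; 1083 = 3·361 + 0 → 361
361 divides 722, so a solution exists.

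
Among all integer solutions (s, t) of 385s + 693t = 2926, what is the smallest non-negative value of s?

Reduce mod 693: 385s ≡ 2926 (mod 693). With g = gcd(385, 693) = 77 dividing 2926, divide through: 5s ≡ 38 (mod 9).
Since gcd(5, 9) = 1, s ≡ 38·(5)⁻¹ ≡ 4 (mod 9). Smallest non-negative: 4.

4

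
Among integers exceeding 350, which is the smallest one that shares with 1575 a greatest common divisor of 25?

400

1575 = 25·63. Any a with gcd(a, 1575) = 25 is a multiple of 25, say 25s, with s coprime to 63.
Need s > 350/25, so s ≥ 15. First s ≥ 15 with gcd(s, 63) = 1 is s = 16. Thus a = 25·16 = 400.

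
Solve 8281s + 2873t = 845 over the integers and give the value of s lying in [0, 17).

6

Euclid: 8281 = 2·2873 + 2535; 2873 = 1·2535 + 338; 2535 = 7·338 + 169; 338 = 2·169 + 0 → gcd = 169; 845 = 169·5.
Back-substitution yields 8281·(8) + 2873·(-23) = 169, so one solution is s = 8·5 = 40, t = -23·5 = -115.
Solutions in s differ by 2873/169 = 17; the one in [0, 17) is 40 mod 17 = 6.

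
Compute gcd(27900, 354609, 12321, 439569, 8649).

27900 = 2² · 3² · 5² · 31; 354609 = 3² · 31² · 41; 12321 = 3² · 37²; 439569 = 3² · 13² · 17²; 8649 = 3² · 31²
gcd takes min exponent of each prime: 3² = 9

9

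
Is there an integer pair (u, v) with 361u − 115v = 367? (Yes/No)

gcd(361, 115): 361 = 3·115 + 16; 115 = 7·16 + 3; 16 = 5·3 + 1; 3 = 3·1 + 0 → 1
1 divides 367, so a solution exists.

Yes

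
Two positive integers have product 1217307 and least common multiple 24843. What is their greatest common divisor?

gcd·lcm = product, so gcd = 1217307/24843 = 49.

49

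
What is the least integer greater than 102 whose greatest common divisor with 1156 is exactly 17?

119

1156 = 17·68. Any m with gcd(m, 1156) = 17 is a multiple of 17, say 17s, with s coprime to 68.
Need s > 102/17, so s ≥ 7. First s ≥ 7 with gcd(s, 68) = 1 is s = 7. Thus m = 17·7 = 119.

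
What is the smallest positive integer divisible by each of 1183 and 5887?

1183 = 7 · 13²; 5887 = 7 · 29²
max exponents: 7 · 13² · 29² = 994903

994903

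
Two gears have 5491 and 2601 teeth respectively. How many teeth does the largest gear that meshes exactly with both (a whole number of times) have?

289

Euclid: 5491 = 2·2601 + 289; 2601 = 9·289 + 0. Last nonzero remainder: 289.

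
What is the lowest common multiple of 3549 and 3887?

gcd first: 3887 = 1·3549 + 338; 3549 = 10·338 + 169; 338 = 2·169 + 0 → gcd = 169
lcm = 3549·3887/gcd = 13794963/169 = 81627

81627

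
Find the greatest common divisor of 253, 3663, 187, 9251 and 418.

gcd(253, 3663): 3663 = 14·253 + 121; 253 = 2·121 + 11; 121 = 11·11 + 0 → 11
gcd(11, 187): 187 = 17·11 + 0 → 11
gcd(11, 9251): 9251 = 841·11 + 0 → 11
gcd(11, 418): 418 = 38·11 + 0 → 11

11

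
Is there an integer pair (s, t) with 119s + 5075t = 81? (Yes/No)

By Bézout, 119s + 5075t = 81 has integer solutions iff gcd(119, 5075) | 81.
Euclid: 5075 = 42·119 + 77; 119 = 1·77 + 42; 77 = 1·42 + 35; 42 = 1·35 + 7; 35 = 5·7 + 0. gcd = 7; 81 mod 7 = 4. No.

No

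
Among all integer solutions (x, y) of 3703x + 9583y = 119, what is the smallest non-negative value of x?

Euclid: 9583 = 2·3703 + 2177; 3703 = 1·2177 + 1526; 2177 = 1·1526 + 651; 1526 = 2·651 + 224; 651 = 2·224 + 203; 224 = 1·203 + 21; 203 = 9·21 + 14; 21 = 1·14 + 7; 14 = 2·7 + 0 → gcd = 7; 119 = 7·17.
Back-substitution yields 3703·(471) + 9583·(-182) = 7, so one solution is x = 471·17 = 8007, y = -182·17 = -3094.
Solutions in x differ by 9583/7 = 1369; the one in [0, 1369) is 8007 mod 1369 = 1162.

1162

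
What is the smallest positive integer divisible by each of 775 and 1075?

775 = 5² · 31; 1075 = 5² · 43
max exponents: 5² · 31 · 43 = 33325

33325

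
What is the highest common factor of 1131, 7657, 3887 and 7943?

1131 = 3 · 13 · 29; 7657 = 13 · 19 · 31; 3887 = 13² · 23; 7943 = 13² · 47
gcd takes min exponent of each prime: 13 = 13

13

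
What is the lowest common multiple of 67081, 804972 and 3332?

lcm(67081, 804972) = 67081·804972/gcd = 53998326732/67081 = 804972
lcm(804972, 3332) = 804972·3332/gcd = 2682166704/196 = 13684524

13684524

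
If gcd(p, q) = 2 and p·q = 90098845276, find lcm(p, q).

45049422638

gcd·lcm = product, so lcm = 90098845276/2 = 45049422638.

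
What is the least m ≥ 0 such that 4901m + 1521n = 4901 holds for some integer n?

Euclid: 4901 = 3·1521 + 338; 1521 = 4·338 + 169; 338 = 2·169 + 0 → gcd = 169; 4901 = 169·29.
Back-substitution yields 4901·(-4) + 1521·(13) = 169, so one solution is m = -4·29 = -116, n = 13·29 = 377.
Solutions in m differ by 1521/169 = 9; the one in [0, 9) is -116 mod 9 = 1.

1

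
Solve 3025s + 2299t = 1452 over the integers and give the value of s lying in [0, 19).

2

Reduce mod 2299: 3025s ≡ 1452 (mod 2299). With g = gcd(3025, 2299) = 121 dividing 1452, divide through: 25s ≡ 12 (mod 19).
Since gcd(25, 19) = 1, s ≡ 12·(25)⁻¹ ≡ 2 (mod 19). Smallest non-negative: 2.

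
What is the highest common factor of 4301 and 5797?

187

Euclid: 5797 = 1·4301 + 1496; 4301 = 2·1496 + 1309; 1496 = 1·1309 + 187; 1309 = 7·187 + 0. Last nonzero remainder: 187.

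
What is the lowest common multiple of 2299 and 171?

2299 = 11² · 19; 171 = 3² · 19
max exponents: 3² · 11² · 19 = 20691

20691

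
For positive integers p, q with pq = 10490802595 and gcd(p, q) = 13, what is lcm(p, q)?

gcd·lcm = product, so lcm = 10490802595/13 = 806984815.

806984815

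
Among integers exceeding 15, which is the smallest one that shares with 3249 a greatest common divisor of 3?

21

Multiples of 3 above 15: 3·6, 3·7, … . Need the cofactor coprime to 3249/3 = 1083.
Checking s = 6, 7, … the first with gcd(s, 1083) = 1 is s = 7, giving 21.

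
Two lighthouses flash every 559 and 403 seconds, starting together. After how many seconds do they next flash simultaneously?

17329

559 = 13 · 43; 403 = 13 · 31
max exponents: 13 · 31 · 43 = 17329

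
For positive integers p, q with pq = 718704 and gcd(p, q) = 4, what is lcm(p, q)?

179676

For any two positive integers, gcd × lcm equals their product. Hence lcm = 718704 / 4 = 179676.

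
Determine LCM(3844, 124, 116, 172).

3844 = 2² · 31²; 124 = 2² · 31; 116 = 2² · 29; 172 = 2² · 43
lcm takes max exponent of each prime: 2² · 29 · 31² · 43 = 4793468

4793468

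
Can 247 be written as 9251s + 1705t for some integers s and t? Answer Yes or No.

No

By Bézout, 9251s + 1705t = 247 has integer solutions iff gcd(9251, 1705) | 247.
Euclid: 9251 = 5·1705 + 726; 1705 = 2·726 + 253; 726 = 2·253 + 220; 253 = 1·220 + 33; 220 = 6·33 + 22; 33 = 1·22 + 11; 22 = 2·11 + 0. gcd = 11; 247 mod 11 = 5. No.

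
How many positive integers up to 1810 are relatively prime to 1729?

1356

1729 = 7·13·19. Inclusion–exclusion on these primes:
1810 − ⌊1810/7⌋ − ⌊1810/13⌋ − ⌊1810/19⌋ + ⌊1810/91⌋ + ⌊1810/133⌋ + ⌊1810/247⌋ − ⌊1810/1729⌋ = 1356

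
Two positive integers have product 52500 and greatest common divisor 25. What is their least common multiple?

Since gcd(u,v)·lcm(u,v) = uv, lcm = 52500/25 = 2100.

2100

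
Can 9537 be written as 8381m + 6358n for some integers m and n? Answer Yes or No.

Yes

By Bézout, 8381m + 6358n = 9537 has integer solutions iff gcd(8381, 6358) | 9537.
Euclid: 8381 = 1·6358 + 2023; 6358 = 3·2023 + 289; 2023 = 7·289 + 0. gcd = 289; 9537 mod 289 = 0. Yes.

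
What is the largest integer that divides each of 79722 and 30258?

18

Euclid: 79722 = 2·30258 + 19206; 30258 = 1·19206 + 11052; 19206 = 1·11052 + 8154; 11052 = 1·8154 + 2898; 8154 = 2·2898 + 2358; 2898 = 1·2358 + 540; 2358 = 4·540 + 198; 540 = 2·198 + 144; 198 = 1·144 + 54; 144 = 2·54 + 36; 54 = 1·36 + 18; 36 = 2·18 + 0. Last nonzero remainder: 18.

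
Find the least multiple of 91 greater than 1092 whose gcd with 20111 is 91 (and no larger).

1274

20111 = 91·221. Any k with gcd(k, 20111) = 91 is a multiple of 91, say 91s, with s coprime to 221.
Need s > 1092/91, so s ≥ 13. First s ≥ 13 with gcd(s, 221) = 1 is s = 14. Thus k = 91·14 = 1274.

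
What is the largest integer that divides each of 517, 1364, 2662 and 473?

11

gcd(517, 1364): 1364 = 2·517 + 330; 517 = 1·330 + 187; 330 = 1·187 + 143; 187 = 1·143 + 44; 143 = 3·44 + 11; 44 = 4·11 + 0 → 11
gcd(11, 2662): 2662 = 242·11 + 0 → 11
gcd(11, 473): 473 = 43·11 + 0 → 11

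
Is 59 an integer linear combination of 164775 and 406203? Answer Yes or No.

By Bézout, 164775m + 406203n = 59 has integer solutions iff gcd(164775, 406203) | 59.
Euclid: 406203 = 2·164775 + 76653; 164775 = 2·76653 + 11469; 76653 = 6·11469 + 7839; 11469 = 1·7839 + 3630; 7839 = 2·3630 + 579; 3630 = 6·579 + 156; 579 = 3·156 + 111; 156 = 1·111 + 45; 111 = 2·45 + 21; 45 = 2·21 + 3; 21 = 7·3 + 0. gcd = 3; 59 mod 3 = 2. No.

No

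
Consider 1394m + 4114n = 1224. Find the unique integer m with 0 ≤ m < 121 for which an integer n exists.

54

Reduce mod 4114: 1394m ≡ 1224 (mod 4114). With g = gcd(1394, 4114) = 34 dividing 1224, divide through: 41m ≡ 36 (mod 121).
Since gcd(41, 121) = 1, m ≡ 36·(41)⁻¹ ≡ 54 (mod 121). Smallest non-negative: 54.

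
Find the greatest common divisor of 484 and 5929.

Euclid: 5929 = 12·484 + 121; 484 = 4·121 + 0. Last nonzero remainder: 121.

121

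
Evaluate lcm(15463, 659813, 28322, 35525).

4275436581981950

lcm(15463, 659813) = 15463·659813/gcd = 10202688419/7 = 1457526917
lcm(1457526917, 28322) = 1457526917·28322/gcd = 41280077343274/7 = 5897153906182
lcm(5897153906182, 35525) = 5897153906182·35525/gcd = 209496392517115550/49 = 4275436581981950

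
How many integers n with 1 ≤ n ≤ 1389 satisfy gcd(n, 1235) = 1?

972

1235 = 5·13·19. Inclusion–exclusion on these primes:
1389 − ⌊1389/5⌋ − ⌊1389/13⌋ − ⌊1389/19⌋ + ⌊1389/65⌋ + ⌊1389/95⌋ + ⌊1389/247⌋ − ⌊1389/1235⌋ = 972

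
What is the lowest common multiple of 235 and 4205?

235 = 5 · 47; 4205 = 5 · 29²
max exponents: 5 · 29² · 47 = 197635

197635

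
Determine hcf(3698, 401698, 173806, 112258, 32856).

gcd(3698, 401698): 401698 = 108·3698 + 2314; 3698 = 1·2314 + 1384; 2314 = 1·1384 + 930; 1384 = 1·930 + 454; 930 = 2·454 + 22; 454 = 20·22 + 14; 22 = 1·14 + 8; 14 = 1·8 + 6; 8 = 1·6 + 2; 6 = 3·2 + 0 → 2
gcd(2, 173806): 173806 = 86903·2 + 0 → 2
gcd(2, 112258): 112258 = 56129·2 + 0 → 2
gcd(2, 32856): 32856 = 16428·2 + 0 → 2

2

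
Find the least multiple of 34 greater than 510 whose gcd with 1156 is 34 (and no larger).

Multiples of 34 above 510: 34·16, 34·17, … . Need the cofactor coprime to 1156/34 = 34.
Checking s = 16, 17, … the first with gcd(s, 34) = 1 is s = 19, giving 646.

646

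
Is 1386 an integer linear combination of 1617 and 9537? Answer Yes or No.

gcd(1617, 9537): 9537 = 5·1617 + 1452; 1617 = 1·1452 + 165; 1452 = 8·165 + 132; 165 = 1·132 + 33; 132 = 4·33 + 0 → 33
33 divides 1386, so a solution exists.

Yes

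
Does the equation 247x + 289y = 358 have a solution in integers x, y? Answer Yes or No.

Yes

gcd(247, 289): 289 = 1·247 + 42; 247 = 5·42 + 37; 42 = 1·37 + 5; 37 = 7·5 + 2; 5 = 2·2 + 1; 2 = 2·1 + 0 → 1
1 divides 358, so a solution exists.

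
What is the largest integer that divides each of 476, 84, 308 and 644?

gcd(476, 84): 476 = 5·84 + 56; 84 = 1·56 + 28; 56 = 2·28 + 0 → 28
gcd(28, 308): 308 = 11·28 + 0 → 28
gcd(28, 644): 644 = 23·28 + 0 → 28

28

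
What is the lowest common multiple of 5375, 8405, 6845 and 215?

5375 = 5³ · 43; 8405 = 5 · 41²; 6845 = 5 · 37²; 215 = 5 · 43
lcm takes max exponent of each prime: 5³ · 37² · 41² · 43 = 12369428375

12369428375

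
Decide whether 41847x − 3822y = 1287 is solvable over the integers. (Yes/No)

Yes

By Bézout, 41847x − 3822y = 1287 has integer solutions iff gcd(41847, 3822) | 1287.
Euclid: 41847 = 10·3822 + 3627; 3822 = 1·3627 + 195; 3627 = 18·195 + 117; 195 = 1·117 + 78; 117 = 1·78 + 39; 78 = 2·39 + 0. gcd = 39; 1287 mod 39 = 0. Yes.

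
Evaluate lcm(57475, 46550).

57475 = 5² · 11² · 19; 46550 = 2 · 5² · 7² · 19
max exponents: 2 · 5² · 7² · 11² · 19 = 5632550

5632550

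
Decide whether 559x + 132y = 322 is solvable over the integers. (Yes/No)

gcd(559, 132): 559 = 4·132 + 31; 132 = 4·31 + 8; 31 = 3·8 + 7; 8 = 1·7 + 1; 7 = 7·1 + 0 → 1
1 divides 322, so a solution exists.

Yes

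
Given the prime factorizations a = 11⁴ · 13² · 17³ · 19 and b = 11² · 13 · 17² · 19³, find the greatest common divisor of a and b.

8637343

min exponent per shared prime: 11² · 13 · 17² · 19 = 8637343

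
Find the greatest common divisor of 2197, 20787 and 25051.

gcd(2197, 20787): 20787 = 9·2197 + 1014; 2197 = 2·1014 + 169; 1014 = 6·169 + 0 → 169
gcd(169, 25051): 25051 = 148·169 + 39; 169 = 4·39 + 13; 39 = 3·13 + 0 → 13

13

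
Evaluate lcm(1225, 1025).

1225 = 5² · 7²; 1025 = 5² · 41
max exponents: 5² · 7² · 41 = 50225

50225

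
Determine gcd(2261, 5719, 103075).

133

gcd(2261, 5719): 5719 = 2·2261 + 1197; 2261 = 1·1197 + 1064; 1197 = 1·1064 + 133; 1064 = 8·133 + 0 → 133
gcd(133, 103075): 103075 = 775·133 + 0 → 133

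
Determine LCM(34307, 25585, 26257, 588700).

34307 = 7 · 13² · 29; 25585 = 5 · 7 · 17 · 43; 26257 = 7 · 11² · 31; 588700 = 2² · 5² · 7 · 29²
lcm takes max exponent of each prime: 2² · 5² · 7 · 11² · 13² · 17 · 29² · 31 · 43 = 272800512284300

272800512284300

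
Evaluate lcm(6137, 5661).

gcd first: 6137 = 1·5661 + 476; 5661 = 11·476 + 425; 476 = 1·425 + 51; 425 = 8·51 + 17; 51 = 3·17 + 0 → gcd = 17
lcm = 6137·5661/gcd = 34741557/17 = 2043621

2043621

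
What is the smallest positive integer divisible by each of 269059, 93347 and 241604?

269059 = 7² · 17² · 19; 93347 = 17³ · 19; 241604 = 2² · 11 · 17² · 19
lcm takes max exponent of each prime: 2² · 7² · 11 · 17³ · 19 = 201256132

201256132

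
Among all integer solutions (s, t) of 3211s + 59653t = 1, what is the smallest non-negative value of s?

5499

Reduce mod 59653: 3211s ≡ 1 (mod 59653). With g = gcd(3211, 59653) = 1 dividing 1, divide through: 3211s ≡ 1 (mod 59653).
Since gcd(3211, 59653) = 1, s ≡ 1·(3211)⁻¹ ≡ 5499 (mod 59653). Smallest non-negative: 5499.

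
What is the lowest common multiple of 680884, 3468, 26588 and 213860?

8691484260

680884 = 2² · 17² · 19 · 31; 3468 = 2² · 3 · 17²; 26588 = 2² · 17² · 23; 213860 = 2² · 5 · 17² · 37
lcm takes max exponent of each prime: 2² · 3 · 5 · 17² · 19 · 23 · 31 · 37 = 8691484260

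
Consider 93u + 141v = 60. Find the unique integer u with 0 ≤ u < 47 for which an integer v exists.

34

Reduce mod 141: 93u ≡ 60 (mod 141). With g = gcd(93, 141) = 3 dividing 60, divide through: 31u ≡ 20 (mod 47).
Since gcd(31, 47) = 1, u ≡ 20·(31)⁻¹ ≡ 34 (mod 47). Smallest non-negative: 34.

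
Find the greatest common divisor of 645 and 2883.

645 = 3 · 5 · 43
2883 = 3 · 31²
Common: 3 = 3

3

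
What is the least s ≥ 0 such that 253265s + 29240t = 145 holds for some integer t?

Euclid: 253265 = 8·29240 + 19345; 29240 = 1·19345 + 9895; 19345 = 1·9895 + 9450; 9895 = 1·9450 + 445; 9450 = 21·445 + 105; 445 = 4·105 + 25; 105 = 4·25 + 5; 25 = 5·5 + 0 → gcd = 5; 145 = 5·29.
Back-substitution yields 253265·(1117) + 29240·(-9675) = 5, so one solution is s = 1117·29 = 32393, t = -9675·29 = -280575.
Solutions in s differ by 29240/5 = 5848; the one in [0, 5848) is 32393 mod 5848 = 3153.

3153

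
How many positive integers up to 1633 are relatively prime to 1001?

Prime factors of 1001: 7, 11, 13. Count integers ≤ 1633 divisible by none of them.
By inclusion–exclusion: 1633 − ⌊1633/7⌋ − ⌊1633/11⌋ − ⌊1633/13⌋ + ⌊1633/77⌋ + ⌊1633/91⌋ + ⌊1633/143⌋ − ⌊1633/1001⌋ = 1175.

1175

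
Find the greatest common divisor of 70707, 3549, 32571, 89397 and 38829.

gcd(70707, 3549): 70707 = 19·3549 + 3276; 3549 = 1·3276 + 273; 3276 = 12·273 + 0 → 273
gcd(273, 32571): 32571 = 119·273 + 84; 273 = 3·84 + 21; 84 = 4·21 + 0 → 21
gcd(21, 89397): 89397 = 4257·21 + 0 → 21
gcd(21, 38829): 38829 = 1849·21 + 0 → 21

21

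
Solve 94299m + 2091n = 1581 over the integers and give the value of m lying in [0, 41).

Reduce mod 2091: 94299m ≡ 1581 (mod 2091). With g = gcd(94299, 2091) = 51 dividing 1581, divide through: 1849m ≡ 31 (mod 41).
Since gcd(1849, 41) = 1, m ≡ 31·(1849)⁻¹ ≡ 18 (mod 41). Smallest non-negative: 18.

18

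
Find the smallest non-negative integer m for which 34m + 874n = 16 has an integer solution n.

129

gcd(34, 874) = 2 (Euclid: 874 = 25·34 + 24; 34 = 1·24 + 10; 24 = 2·10 + 4; 10 = 2·4 + 2; 4 = 2·2 + 0), and 2 | 16.
Extended Euclid: 34·(180) + 874·(-7) = 2. Scale by 8: m₀ = 1440.
General solution m = m₀ + 437t; reducing mod 437 gives m = 129 (and n = -5).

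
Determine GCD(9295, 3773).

11

9295 = 5 · 11 · 13²
3773 = 7³ · 11
Common: 11 = 11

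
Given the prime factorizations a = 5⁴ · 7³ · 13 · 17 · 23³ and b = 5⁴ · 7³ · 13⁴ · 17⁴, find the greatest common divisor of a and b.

47376875

min exponent per shared prime: 5⁴ · 7³ · 13 · 17 = 47376875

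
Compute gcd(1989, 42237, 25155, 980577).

117

gcd(1989, 42237): 42237 = 21·1989 + 468; 1989 = 4·468 + 117; 468 = 4·117 + 0 → 117
gcd(117, 25155): 25155 = 215·117 + 0 → 117
gcd(117, 980577): 980577 = 8381·117 + 0 → 117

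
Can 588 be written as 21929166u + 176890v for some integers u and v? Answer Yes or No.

gcd(21929166, 176890): 21929166 = 123·176890 + 171696; 176890 = 1·171696 + 5194; 171696 = 33·5194 + 294; 5194 = 17·294 + 196; 294 = 1·196 + 98; 196 = 2·98 + 0 → 98
98 divides 588, so a solution exists.

Yes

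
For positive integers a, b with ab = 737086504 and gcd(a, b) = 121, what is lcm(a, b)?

For any two positive integers, gcd × lcm equals their product. Hence lcm = 737086504 / 121 = 6091624.

6091624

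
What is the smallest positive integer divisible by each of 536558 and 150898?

3680251322

gcd first: 536558 = 3·150898 + 83864; 150898 = 1·83864 + 67034; 83864 = 1·67034 + 16830; 67034 = 3·16830 + 16544; 16830 = 1·16544 + 286; 16544 = 57·286 + 242; 286 = 1·242 + 44; 242 = 5·44 + 22; 44 = 2·22 + 0 → gcd = 22
lcm = 536558·150898/gcd = 80965529084/22 = 3680251322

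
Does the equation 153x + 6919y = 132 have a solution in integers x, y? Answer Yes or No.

gcd(153, 6919): 6919 = 45·153 + 34; 153 = 4·34 + 17; 34 = 2·17 + 0 → 17
17 does not divide 132, so a solution does not exist.

No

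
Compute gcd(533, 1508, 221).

13

gcd(533, 1508): 1508 = 2·533 + 442; 533 = 1·442 + 91; 442 = 4·91 + 78; 91 = 1·78 + 13; 78 = 6·13 + 0 → 13
gcd(13, 221): 221 = 17·13 + 0 → 13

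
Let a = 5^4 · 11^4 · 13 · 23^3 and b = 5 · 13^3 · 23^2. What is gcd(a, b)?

min exponent per shared prime: 5 · 13 · 23^2 = 34385

34385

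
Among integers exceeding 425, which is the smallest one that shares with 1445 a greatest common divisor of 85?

510

Multiples of 85 above 425: 85·6, 85·7, … . Need the cofactor coprime to 1445/85 = 17.
Checking s = 6, 7, … the first with gcd(s, 17) = 1 is s = 6, giving 510.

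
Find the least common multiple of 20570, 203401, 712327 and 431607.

610685060370

lcm(20570, 203401) = 20570·203401/gcd = 4183958570/121 = 34578170
lcm(34578170, 712327) = 34578170·712327/gcd = 24630964101590/121 = 203561686790
lcm(203561686790, 431607) = 203561686790·431607/gcd = 87858648950371530/143869 = 610685060370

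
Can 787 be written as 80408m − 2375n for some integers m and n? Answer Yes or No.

By Bézout, 80408m − 2375n = 787 has integer solutions iff gcd(80408, 2375) | 787.
Euclid: 80408 = 33·2375 + 2033; 2375 = 1·2033 + 342; 2033 = 5·342 + 323; 342 = 1·323 + 19; 323 = 17·19 + 0. gcd = 19; 787 mod 19 = 8. No.

No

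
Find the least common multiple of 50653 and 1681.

85147693

gcd first: 50653 = 30·1681 + 223; 1681 = 7·223 + 120; 223 = 1·120 + 103; 120 = 1·103 + 17; 103 = 6·17 + 1; 17 = 17·1 + 0 → gcd = 1
lcm = 50653·1681/gcd = 85147693/1 = 85147693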